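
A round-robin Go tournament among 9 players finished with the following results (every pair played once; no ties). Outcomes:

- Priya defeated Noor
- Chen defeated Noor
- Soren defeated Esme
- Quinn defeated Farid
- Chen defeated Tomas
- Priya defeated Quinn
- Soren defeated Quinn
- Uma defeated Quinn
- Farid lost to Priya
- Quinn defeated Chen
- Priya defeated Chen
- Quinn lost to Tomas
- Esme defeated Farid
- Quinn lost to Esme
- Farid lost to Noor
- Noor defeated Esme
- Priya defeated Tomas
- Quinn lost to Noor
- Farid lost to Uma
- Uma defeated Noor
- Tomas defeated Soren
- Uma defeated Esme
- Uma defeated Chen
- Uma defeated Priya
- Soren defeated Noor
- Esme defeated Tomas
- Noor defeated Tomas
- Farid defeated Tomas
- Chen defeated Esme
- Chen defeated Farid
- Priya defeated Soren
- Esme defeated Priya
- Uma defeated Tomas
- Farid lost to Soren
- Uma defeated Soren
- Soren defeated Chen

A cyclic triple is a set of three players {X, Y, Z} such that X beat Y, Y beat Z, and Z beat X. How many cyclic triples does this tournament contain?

Win totals: Uma 8, Quinn 2, Tomas 2, Esme 4, Chen 4, Soren 5, Noor 4, Priya 6, Farid 1.
A player with w wins dominates both others in C(w,2) triples; summing gives 28 + 1 + 1 + 6 + 6 + 10 + 6 + 15 + 0 = 73 transitive triples.
Total triples C(9,3) = 84, so cyclic triples = 84 − 73 = 11.

11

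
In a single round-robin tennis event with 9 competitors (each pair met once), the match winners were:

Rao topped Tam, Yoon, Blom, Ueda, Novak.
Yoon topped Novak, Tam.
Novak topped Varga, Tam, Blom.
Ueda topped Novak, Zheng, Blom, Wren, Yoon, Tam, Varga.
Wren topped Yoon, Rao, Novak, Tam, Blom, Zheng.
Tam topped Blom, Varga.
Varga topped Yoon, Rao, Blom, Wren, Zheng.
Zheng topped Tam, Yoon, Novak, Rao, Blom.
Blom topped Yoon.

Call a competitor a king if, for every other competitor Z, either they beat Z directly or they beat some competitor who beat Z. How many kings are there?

4

Varga reaches everyone (king).
Zheng cannot reach Wren in two steps.
Novak cannot reach Ueda in two steps.
Tam cannot reach Novak, Ueda in two steps.
Wren reaches everyone (king).
Blom cannot reach Varga, Zheng, Wren, Rao, Ueda in two steps.
Yoon cannot reach Zheng, Wren, Rao, Ueda in two steps.
Rao reaches everyone (king).
Ueda reaches everyone (king).
Kings: Varga, Wren, Rao, Ueda — 4.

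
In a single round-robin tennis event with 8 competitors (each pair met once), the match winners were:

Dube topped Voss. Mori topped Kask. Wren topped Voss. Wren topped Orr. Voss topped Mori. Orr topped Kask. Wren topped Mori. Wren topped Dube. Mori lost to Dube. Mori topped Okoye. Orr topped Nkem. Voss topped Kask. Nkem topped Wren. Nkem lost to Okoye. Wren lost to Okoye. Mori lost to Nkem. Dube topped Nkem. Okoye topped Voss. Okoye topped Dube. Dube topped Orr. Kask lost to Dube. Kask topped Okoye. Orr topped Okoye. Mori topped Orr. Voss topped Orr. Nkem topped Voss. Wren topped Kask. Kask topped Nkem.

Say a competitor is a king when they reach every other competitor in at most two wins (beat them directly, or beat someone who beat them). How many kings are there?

6

Kask cannot reach Orr in two steps.
Wren reaches everyone (king).
Voss cannot reach Wren, Dube in two steps.
Orr reaches everyone (king).
Dube reaches everyone (king).
Nkem reaches everyone (king).
Mori reaches everyone (king).
Okoye reaches everyone (king).
Kings: Wren, Orr, Dube, Nkem, Mori, Okoye — 6.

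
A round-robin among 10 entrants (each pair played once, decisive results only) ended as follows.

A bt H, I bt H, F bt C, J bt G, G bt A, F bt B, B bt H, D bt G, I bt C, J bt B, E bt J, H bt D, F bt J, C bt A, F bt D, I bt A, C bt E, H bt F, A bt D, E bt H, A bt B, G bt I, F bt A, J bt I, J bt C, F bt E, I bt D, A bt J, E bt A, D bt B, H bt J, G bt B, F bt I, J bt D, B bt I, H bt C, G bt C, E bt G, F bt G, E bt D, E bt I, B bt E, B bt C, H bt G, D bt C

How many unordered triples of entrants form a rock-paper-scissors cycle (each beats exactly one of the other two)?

Win totals: A 4, B 4, C 2, D 3, E 6, F 8, G 4, H 5, I 4, J 5.
An entrant with w wins dominates both others in C(w,2) triples; summing gives 6 + 6 + 1 + 3 + 15 + 28 + 6 + 10 + 6 + 10 = 91 transitive triples.
Total triples C(10,3) = 120, so cyclic triples = 120 − 91 = 29.

29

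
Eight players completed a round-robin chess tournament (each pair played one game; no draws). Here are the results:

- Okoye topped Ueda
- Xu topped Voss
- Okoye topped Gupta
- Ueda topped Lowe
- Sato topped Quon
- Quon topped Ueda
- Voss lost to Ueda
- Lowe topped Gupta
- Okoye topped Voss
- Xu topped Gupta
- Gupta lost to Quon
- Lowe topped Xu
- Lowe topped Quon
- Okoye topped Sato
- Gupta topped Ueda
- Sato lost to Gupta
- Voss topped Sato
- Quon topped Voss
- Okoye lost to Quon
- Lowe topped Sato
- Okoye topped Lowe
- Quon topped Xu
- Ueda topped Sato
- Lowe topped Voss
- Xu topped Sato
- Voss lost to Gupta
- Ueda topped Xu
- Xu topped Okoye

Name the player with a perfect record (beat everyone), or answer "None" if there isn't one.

Highest win total is Quon with 5 (out of 7 possible).
Quon lost to Lowe, Sato, so no player went undefeated.

None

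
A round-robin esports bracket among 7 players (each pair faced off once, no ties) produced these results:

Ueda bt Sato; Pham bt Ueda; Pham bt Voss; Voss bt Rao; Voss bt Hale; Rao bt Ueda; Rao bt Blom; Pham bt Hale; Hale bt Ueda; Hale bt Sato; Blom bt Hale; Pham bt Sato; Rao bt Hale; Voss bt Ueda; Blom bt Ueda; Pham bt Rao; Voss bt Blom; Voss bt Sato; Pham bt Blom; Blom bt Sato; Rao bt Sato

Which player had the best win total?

Win totals: Rao 4, Pham 6, Ueda 1, Blom 3, Sato 0, Voss 5, Hale 2.
Pham leads with 6 wins (next highest: 5).

Pham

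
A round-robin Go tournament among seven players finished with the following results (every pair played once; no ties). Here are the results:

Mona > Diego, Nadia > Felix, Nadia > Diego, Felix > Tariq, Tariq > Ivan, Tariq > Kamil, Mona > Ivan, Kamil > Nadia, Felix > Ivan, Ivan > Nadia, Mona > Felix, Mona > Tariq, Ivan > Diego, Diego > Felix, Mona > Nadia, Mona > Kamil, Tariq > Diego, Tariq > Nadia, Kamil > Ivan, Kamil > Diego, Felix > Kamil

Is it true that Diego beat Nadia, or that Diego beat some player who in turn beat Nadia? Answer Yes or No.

No

Diego did not beat Nadia directly.
Diego beat Felix, but each of them lost to Nadia. No two-step path.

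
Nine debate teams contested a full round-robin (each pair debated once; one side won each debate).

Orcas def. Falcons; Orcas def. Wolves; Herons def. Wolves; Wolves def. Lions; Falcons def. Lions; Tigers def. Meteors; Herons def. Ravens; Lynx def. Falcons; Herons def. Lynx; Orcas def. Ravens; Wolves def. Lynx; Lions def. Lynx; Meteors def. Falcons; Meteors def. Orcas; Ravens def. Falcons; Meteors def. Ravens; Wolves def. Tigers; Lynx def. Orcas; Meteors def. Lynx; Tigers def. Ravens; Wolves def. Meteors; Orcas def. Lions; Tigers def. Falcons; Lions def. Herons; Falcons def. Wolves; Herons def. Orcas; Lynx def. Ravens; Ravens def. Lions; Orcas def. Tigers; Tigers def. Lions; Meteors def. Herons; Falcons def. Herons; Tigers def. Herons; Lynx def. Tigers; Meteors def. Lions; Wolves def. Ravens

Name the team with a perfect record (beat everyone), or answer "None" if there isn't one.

Highest win total is Meteors with 6 (out of 8 possible).
Meteors lost to Tigers, Wolves, so no team went undefeated.

None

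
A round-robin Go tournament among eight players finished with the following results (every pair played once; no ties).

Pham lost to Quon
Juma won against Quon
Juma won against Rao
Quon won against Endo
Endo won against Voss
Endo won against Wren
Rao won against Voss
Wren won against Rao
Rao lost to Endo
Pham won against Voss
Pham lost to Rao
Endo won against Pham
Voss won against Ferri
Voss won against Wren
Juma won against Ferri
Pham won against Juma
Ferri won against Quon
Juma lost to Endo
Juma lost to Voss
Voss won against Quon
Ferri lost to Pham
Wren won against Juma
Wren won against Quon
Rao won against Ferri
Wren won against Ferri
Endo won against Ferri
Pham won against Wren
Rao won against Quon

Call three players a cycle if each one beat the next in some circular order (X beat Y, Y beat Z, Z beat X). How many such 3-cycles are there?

Win totals: Juma 3, Quon 2, Rao 4, Endo 6, Voss 4, Pham 4, Wren 4, Ferri 1.
A player with w wins dominates both others in C(w,2) triples; summing gives 3 + 1 + 6 + 15 + 6 + 6 + 6 + 0 = 43 transitive triples.
Total triples C(8,3) = 56, so cyclic triples = 56 − 43 = 13.

13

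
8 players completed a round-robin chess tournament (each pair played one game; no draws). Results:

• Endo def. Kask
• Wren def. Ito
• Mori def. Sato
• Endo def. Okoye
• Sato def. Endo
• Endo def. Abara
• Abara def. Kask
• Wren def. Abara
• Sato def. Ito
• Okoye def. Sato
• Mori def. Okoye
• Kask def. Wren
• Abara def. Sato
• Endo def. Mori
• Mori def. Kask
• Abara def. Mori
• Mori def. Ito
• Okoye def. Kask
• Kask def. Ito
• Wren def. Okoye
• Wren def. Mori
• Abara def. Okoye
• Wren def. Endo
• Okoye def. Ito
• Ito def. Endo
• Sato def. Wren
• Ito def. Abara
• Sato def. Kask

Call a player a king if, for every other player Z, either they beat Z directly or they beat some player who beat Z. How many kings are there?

Ito cannot reach Wren in two steps.
Mori reaches everyone (king).
Kask cannot reach Sato in two steps.
Endo reaches everyone (king).
Abara reaches everyone (king).
Wren reaches everyone (king).
Okoye cannot reach Mori in two steps.
Sato reaches everyone (king).
Kings: Mori, Endo, Abara, Wren, Sato — 5.

5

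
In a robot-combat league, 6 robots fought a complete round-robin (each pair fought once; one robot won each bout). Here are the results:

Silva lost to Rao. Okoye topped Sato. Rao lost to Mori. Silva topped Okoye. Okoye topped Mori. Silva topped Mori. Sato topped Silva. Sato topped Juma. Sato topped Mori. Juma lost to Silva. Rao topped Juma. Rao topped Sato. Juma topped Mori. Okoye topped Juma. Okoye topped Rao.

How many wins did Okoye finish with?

4

Okoye's results: beat Juma, Rao, Mori, Sato; lost to Silva.
That is 4 wins.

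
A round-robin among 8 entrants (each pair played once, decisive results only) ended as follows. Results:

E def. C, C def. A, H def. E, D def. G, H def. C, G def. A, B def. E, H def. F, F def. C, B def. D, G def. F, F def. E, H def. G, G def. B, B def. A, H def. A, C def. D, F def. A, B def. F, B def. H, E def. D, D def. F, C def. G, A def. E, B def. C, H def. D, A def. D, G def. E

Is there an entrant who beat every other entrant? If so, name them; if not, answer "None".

Highest win total is H with 6 (out of 7 possible).
H lost to B, so no entrant went undefeated.

None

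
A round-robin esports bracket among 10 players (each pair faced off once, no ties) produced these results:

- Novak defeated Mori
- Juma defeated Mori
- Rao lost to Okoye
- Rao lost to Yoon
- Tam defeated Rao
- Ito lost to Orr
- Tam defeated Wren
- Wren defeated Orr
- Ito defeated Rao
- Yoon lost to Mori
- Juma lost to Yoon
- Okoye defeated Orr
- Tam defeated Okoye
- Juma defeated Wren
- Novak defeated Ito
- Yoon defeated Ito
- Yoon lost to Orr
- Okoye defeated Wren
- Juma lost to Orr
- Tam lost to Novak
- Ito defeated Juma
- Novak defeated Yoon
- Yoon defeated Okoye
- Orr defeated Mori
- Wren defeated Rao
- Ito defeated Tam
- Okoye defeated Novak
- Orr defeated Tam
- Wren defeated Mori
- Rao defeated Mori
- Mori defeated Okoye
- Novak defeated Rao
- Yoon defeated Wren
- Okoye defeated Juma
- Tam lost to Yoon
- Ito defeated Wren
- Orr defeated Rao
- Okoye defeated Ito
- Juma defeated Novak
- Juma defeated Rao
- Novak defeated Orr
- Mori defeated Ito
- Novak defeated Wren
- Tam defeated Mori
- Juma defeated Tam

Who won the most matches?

Win totals: Yoon 6, Tam 4, Juma 5, Okoye 6, Novak 7, Rao 1, Mori 3, Ito 4, Wren 3, Orr 6.
Novak leads with 7 wins (next highest: 6).

Novak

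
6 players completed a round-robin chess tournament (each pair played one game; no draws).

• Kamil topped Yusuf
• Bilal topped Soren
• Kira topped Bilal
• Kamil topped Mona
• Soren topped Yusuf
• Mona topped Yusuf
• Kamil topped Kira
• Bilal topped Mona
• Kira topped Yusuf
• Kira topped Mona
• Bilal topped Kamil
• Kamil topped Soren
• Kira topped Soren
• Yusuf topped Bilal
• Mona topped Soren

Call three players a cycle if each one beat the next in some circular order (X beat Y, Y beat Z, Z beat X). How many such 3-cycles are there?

4

Win totals: Kira 4, Kamil 4, Mona 2, Soren 1, Yusuf 1, Bilal 3.
A player with w wins dominates both others in C(w,2) triples; summing gives 6 + 6 + 1 + 0 + 0 + 3 = 16 transitive triples.
Total triples C(6,3) = 20, so cyclic triples = 20 − 16 = 4.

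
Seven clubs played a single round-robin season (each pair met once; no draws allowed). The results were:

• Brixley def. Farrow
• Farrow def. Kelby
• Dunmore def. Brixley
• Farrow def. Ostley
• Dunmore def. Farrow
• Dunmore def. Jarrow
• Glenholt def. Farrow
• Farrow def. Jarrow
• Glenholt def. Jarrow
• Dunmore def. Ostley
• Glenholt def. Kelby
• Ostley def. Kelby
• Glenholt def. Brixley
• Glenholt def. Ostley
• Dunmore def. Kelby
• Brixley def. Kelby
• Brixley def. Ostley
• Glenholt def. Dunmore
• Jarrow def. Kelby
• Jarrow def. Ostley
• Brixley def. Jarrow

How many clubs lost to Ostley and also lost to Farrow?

Ostley beat: Kelby.
Farrow beat: Kelby, Ostley, Jarrow.
Both beat: Kelby — 1.

1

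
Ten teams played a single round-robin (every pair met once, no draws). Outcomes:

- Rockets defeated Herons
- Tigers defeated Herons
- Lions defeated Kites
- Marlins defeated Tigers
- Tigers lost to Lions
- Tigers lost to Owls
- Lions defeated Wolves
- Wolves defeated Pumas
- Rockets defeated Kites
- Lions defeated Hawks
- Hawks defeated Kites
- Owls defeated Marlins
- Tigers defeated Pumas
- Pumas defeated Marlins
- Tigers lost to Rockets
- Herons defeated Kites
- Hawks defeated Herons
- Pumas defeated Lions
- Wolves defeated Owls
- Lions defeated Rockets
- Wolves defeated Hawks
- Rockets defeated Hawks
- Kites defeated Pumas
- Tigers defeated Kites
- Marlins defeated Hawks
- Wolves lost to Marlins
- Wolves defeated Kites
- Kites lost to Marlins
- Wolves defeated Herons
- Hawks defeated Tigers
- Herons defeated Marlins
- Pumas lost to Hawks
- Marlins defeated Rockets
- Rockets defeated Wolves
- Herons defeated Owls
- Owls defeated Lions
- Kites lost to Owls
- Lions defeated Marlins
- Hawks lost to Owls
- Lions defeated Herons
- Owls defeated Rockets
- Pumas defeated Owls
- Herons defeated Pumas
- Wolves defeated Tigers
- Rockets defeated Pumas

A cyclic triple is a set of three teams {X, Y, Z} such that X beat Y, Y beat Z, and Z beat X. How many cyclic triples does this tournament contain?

Win totals: Owls 6, Wolves 6, Tigers 3, Kites 1, Pumas 3, Hawks 4, Lions 7, Rockets 6, Marlins 5, Herons 4.
A team with w wins dominates both others in C(w,2) triples; summing gives 15 + 15 + 3 + 0 + 3 + 6 + 21 + 15 + 10 + 6 = 94 transitive triples.
Total triples C(10,3) = 120, so cyclic triples = 120 − 94 = 26.

26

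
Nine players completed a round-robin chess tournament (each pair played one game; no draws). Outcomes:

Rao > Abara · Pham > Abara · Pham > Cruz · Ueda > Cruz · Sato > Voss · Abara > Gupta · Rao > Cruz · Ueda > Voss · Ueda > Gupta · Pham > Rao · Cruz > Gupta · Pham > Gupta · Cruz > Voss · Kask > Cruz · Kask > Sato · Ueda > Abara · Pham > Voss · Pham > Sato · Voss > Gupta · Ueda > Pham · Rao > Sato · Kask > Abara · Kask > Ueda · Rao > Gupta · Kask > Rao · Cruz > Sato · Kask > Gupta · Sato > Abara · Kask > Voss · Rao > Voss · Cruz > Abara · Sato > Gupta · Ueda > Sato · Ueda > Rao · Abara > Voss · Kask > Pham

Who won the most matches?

Win totals: Rao 5, Ueda 7, Abara 2, Sato 3, Gupta 0, Pham 6, Cruz 4, Voss 1, Kask 8.
Kask leads with 8 wins (next highest: 7).

Kask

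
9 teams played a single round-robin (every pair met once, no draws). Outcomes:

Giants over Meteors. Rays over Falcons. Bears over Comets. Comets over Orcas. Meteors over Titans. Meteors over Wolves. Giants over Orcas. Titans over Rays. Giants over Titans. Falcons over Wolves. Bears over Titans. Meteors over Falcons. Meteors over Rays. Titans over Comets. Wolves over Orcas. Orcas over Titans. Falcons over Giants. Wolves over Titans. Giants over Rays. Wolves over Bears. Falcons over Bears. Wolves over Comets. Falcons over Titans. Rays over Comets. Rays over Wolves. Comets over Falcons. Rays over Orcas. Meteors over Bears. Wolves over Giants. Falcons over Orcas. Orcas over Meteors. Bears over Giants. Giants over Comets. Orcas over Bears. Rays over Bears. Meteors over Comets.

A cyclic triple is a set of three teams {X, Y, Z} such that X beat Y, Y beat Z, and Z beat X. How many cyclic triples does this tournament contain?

21

Win totals: Meteors 6, Orcas 3, Titans 2, Rays 5, Comets 2, Falcons 5, Wolves 5, Bears 3, Giants 5.
A team with w wins dominates both others in C(w,2) triples; summing gives 15 + 3 + 1 + 10 + 1 + 10 + 10 + 3 + 10 = 63 transitive triples.
Total triples C(9,3) = 84, so cyclic triples = 84 − 63 = 21.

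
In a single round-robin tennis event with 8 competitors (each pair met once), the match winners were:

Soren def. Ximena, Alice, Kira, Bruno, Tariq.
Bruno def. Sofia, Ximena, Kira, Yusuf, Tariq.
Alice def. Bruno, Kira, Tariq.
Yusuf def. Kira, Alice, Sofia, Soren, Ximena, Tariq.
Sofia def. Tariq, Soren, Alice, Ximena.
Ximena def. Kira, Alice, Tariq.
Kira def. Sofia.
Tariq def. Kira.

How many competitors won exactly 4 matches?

1

Win totals: Yusuf 6, Bruno 5, Soren 5, Kira 1, Tariq 1, Sofia 4, Ximena 3, Alice 3.
Exactly 4: Sofia — 1 competitor.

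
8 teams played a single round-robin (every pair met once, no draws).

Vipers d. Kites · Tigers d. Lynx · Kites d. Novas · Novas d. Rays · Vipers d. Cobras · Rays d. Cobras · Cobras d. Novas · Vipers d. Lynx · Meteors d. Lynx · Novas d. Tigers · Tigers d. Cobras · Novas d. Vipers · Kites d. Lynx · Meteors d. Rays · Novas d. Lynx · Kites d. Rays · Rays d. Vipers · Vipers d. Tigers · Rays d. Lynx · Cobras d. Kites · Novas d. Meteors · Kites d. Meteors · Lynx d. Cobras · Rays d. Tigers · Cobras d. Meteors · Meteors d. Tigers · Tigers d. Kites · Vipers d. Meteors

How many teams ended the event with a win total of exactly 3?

Win totals: Meteors 3, Novas 5, Tigers 3, Lynx 1, Cobras 3, Rays 4, Vipers 5, Kites 4.
Exactly 3: Meteors, Tigers, Cobras — 3 teams.

3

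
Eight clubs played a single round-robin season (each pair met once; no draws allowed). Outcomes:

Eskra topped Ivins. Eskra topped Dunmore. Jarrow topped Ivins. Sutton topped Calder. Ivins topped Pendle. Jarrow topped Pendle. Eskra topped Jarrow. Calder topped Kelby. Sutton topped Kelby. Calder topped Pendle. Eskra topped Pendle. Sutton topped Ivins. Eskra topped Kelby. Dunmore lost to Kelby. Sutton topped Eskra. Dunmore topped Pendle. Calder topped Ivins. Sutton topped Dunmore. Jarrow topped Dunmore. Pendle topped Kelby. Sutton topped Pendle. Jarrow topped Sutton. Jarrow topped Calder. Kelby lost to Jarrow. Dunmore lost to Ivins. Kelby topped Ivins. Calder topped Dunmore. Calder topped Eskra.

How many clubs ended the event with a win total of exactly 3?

0

Win totals: Sutton 6, Pendle 1, Dunmore 1, Kelby 2, Eskra 5, Jarrow 6, Ivins 2, Calder 5.
No club has exactly 3 wins.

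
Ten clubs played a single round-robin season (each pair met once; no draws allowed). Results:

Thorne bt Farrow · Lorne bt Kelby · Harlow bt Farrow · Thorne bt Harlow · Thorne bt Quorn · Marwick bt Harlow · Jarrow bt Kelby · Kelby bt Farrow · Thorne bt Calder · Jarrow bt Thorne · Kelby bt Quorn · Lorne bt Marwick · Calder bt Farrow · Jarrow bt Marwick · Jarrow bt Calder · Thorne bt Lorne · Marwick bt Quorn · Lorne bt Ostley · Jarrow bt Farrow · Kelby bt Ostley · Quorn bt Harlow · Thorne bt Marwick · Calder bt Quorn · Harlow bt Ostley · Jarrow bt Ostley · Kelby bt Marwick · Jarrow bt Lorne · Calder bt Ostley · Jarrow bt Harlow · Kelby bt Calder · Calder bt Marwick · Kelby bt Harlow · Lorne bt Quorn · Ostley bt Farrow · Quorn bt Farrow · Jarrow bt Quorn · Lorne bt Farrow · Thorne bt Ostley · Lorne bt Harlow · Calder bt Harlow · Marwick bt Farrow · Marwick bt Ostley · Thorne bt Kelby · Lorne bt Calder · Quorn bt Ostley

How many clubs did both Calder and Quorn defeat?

Calder beat: Quorn, Harlow, Ostley, Marwick, Farrow.
Quorn beat: Harlow, Ostley, Farrow.
Both beat: Harlow, Ostley, Farrow — 3.

3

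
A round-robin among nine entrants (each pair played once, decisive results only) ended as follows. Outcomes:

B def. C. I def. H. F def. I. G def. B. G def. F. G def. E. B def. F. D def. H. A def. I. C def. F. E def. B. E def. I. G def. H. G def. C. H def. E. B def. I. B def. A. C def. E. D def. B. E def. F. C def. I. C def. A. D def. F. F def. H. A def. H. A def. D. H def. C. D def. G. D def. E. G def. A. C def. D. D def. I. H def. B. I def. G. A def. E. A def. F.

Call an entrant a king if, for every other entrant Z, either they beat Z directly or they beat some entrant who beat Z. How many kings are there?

A reaches everyone (king).
B reaches everyone (king).
C reaches everyone (king).
D reaches everyone (king).
E cannot reach D in two steps.
F cannot reach A, D in two steps.
G reaches everyone (king).
H cannot reach G in two steps.
I cannot reach D in two steps.
Kings: A, B, C, D, G — 5.

5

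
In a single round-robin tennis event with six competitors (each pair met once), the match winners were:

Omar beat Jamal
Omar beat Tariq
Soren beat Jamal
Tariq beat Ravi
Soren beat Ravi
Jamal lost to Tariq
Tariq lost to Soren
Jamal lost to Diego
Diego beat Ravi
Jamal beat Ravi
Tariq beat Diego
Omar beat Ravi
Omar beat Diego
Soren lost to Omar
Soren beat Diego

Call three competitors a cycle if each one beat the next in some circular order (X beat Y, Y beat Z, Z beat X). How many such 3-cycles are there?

Of the C(6,3) = 20 triples, the cyclic ones are: none.
That is 0.

0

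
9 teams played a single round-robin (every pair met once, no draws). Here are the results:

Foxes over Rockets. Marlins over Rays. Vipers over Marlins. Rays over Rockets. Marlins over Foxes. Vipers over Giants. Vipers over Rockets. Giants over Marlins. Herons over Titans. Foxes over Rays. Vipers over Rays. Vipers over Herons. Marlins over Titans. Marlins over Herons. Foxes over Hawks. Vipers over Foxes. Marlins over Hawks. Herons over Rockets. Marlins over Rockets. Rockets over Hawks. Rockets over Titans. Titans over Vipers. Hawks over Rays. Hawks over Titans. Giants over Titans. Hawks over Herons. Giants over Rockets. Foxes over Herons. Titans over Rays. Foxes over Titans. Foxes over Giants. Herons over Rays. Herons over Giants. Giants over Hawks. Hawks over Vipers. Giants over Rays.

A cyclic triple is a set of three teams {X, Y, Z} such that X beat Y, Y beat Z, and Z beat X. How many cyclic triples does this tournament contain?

15

Win totals: Titans 2, Foxes 6, Marlins 6, Rockets 2, Herons 4, Giants 5, Vipers 6, Rays 1, Hawks 4.
A team with w wins dominates both others in C(w,2) triples; summing gives 1 + 15 + 15 + 1 + 6 + 10 + 15 + 0 + 6 = 69 transitive triples.
Total triples C(9,3) = 84, so cyclic triples = 84 − 69 = 15.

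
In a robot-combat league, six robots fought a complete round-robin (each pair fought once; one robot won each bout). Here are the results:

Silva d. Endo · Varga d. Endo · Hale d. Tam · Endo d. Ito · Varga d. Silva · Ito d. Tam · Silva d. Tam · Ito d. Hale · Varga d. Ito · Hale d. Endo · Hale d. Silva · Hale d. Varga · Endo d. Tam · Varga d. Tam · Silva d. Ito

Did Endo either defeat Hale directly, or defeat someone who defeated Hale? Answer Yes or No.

Yes

Endo did not beat Hale directly.
Endo beat Ito, Tam. Of those, Ito beat Hale.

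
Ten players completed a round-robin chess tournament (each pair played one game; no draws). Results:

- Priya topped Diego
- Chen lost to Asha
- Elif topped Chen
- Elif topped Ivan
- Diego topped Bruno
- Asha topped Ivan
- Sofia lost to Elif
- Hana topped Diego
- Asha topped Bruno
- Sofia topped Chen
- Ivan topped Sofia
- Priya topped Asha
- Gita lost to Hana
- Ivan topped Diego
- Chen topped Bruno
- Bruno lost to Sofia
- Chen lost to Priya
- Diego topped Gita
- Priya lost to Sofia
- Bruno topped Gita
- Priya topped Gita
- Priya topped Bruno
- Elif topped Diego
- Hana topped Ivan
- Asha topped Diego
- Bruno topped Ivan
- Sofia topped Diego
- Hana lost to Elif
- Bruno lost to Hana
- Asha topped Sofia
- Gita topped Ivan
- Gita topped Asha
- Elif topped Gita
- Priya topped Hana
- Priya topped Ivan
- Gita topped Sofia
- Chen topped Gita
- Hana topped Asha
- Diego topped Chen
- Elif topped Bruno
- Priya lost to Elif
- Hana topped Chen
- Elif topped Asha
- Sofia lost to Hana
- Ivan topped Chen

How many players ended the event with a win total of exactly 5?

1

Win totals: Priya 7, Diego 3, Gita 3, Asha 5, Sofia 4, Hana 7, Elif 9, Bruno 2, Chen 2, Ivan 3.
Exactly 5: Asha — 1 player.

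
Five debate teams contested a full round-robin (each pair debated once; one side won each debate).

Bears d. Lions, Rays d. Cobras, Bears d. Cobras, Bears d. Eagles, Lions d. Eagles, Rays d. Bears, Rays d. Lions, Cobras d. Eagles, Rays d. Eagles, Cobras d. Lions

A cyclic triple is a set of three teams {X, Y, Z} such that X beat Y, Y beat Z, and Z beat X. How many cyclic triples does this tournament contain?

Win totals: Eagles 0, Bears 3, Lions 1, Cobras 2, Rays 4.
A team with w wins dominates both others in C(w,2) triples; summing gives 0 + 3 + 0 + 1 + 6 = 10 transitive triples.
Total triples C(5,3) = 10, so cyclic triples = 10 − 10 = 0.

0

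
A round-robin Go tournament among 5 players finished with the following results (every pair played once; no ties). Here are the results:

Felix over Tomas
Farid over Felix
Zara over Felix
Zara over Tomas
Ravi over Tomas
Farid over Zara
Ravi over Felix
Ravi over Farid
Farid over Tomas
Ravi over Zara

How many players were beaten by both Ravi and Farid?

Ravi beat: Felix, Farid, Tomas, Zara.
Farid beat: Felix, Tomas, Zara.
Both beat: Felix, Tomas, Zara — 3.

3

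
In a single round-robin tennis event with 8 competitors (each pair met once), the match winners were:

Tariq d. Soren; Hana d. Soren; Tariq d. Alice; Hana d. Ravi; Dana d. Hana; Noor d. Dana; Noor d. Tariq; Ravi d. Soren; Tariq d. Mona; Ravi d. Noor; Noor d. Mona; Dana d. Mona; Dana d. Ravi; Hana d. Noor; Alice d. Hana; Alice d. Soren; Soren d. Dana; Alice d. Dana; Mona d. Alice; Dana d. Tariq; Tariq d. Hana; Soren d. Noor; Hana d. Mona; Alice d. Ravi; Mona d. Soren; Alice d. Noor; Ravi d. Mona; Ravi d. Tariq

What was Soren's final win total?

2

Soren's results: beat Dana, Noor; lost to Hana, Mona, Tariq, Ravi, Alice.
That is 2 wins.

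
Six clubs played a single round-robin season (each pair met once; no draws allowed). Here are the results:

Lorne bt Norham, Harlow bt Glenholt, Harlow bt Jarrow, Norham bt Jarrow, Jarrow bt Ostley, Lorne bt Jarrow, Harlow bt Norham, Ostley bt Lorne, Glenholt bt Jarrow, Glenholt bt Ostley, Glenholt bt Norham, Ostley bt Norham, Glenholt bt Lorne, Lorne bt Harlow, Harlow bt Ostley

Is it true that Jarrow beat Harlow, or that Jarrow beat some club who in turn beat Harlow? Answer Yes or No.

No

Jarrow did not beat Harlow directly.
Jarrow beat Ostley, but each of them lost to Harlow. No two-step path.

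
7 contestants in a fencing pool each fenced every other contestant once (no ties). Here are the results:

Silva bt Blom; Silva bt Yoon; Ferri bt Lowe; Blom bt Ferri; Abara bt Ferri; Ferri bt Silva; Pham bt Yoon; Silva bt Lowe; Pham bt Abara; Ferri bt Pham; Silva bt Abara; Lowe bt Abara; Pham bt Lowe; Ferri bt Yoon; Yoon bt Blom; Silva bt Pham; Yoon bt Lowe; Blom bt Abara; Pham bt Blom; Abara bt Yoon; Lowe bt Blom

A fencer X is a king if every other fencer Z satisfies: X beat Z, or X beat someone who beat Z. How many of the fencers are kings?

Lowe cannot reach Pham, Silva in two steps.
Blom reaches everyone (king).
Yoon cannot reach Pham, Silva in two steps.
Pham cannot reach Silva in two steps.
Ferri reaches everyone (king).
Silva reaches everyone (king).
Abara reaches everyone (king).
Kings: Blom, Ferri, Silva, Abara — 4.

4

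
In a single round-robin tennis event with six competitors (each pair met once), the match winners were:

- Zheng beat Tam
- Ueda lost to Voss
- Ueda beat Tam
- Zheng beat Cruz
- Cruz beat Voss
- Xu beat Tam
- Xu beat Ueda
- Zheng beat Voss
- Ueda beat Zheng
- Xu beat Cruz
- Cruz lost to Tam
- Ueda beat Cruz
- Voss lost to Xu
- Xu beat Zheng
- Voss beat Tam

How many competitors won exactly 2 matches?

1

Win totals: Ueda 3, Zheng 3, Cruz 1, Xu 5, Voss 2, Tam 1.
Exactly 2: Voss — 1 competitor.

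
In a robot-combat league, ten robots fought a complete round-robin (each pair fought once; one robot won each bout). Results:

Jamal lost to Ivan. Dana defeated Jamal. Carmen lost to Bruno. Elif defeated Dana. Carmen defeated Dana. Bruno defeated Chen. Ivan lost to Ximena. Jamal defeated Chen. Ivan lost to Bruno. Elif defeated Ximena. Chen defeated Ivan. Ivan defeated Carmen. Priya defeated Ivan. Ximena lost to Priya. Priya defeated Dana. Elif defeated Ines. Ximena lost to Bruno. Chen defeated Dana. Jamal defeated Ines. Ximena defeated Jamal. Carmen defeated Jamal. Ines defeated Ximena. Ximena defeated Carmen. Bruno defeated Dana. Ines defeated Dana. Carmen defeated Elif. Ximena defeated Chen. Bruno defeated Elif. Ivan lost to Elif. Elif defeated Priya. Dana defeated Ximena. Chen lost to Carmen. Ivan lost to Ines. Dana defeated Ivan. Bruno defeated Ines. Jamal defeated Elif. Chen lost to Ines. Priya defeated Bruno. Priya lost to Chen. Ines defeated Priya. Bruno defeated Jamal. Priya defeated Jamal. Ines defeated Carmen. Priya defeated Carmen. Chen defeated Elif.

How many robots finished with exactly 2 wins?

Win totals: Bruno 8, Priya 6, Ines 6, Chen 4, Jamal 3, Ximena 4, Dana 3, Carmen 4, Ivan 2, Elif 5.
Exactly 2: Ivan — 1 robot.

1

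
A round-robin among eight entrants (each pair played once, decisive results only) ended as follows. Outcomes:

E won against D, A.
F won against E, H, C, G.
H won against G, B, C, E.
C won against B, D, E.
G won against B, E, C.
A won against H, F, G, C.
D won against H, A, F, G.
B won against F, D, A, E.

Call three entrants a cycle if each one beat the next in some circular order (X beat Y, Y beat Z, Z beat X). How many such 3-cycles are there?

19

Win totals: A 4, B 4, C 3, D 4, E 2, F 4, G 3, H 4.
An entrant with w wins dominates both others in C(w,2) triples; summing gives 6 + 6 + 3 + 6 + 1 + 6 + 3 + 6 = 37 transitive triples.
Total triples C(8,3) = 56, so cyclic triples = 56 − 37 = 19.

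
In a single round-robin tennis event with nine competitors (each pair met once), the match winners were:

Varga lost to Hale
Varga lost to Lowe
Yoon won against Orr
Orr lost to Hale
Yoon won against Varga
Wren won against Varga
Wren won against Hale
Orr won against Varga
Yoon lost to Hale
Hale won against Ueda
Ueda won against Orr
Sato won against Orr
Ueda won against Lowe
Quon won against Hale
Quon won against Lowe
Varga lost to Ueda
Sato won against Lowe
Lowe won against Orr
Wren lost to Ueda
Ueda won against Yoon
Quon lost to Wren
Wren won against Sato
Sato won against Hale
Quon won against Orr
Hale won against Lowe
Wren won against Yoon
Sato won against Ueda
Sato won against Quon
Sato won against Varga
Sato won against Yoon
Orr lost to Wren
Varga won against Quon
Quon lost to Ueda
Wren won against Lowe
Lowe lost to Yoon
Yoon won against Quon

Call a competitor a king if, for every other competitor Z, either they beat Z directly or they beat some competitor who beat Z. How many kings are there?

3

Yoon cannot reach Wren, Sato, Ueda in two steps.
Orr cannot reach Yoon, Hale, Wren, Sato, Lowe, Ueda in two steps.
Hale cannot reach Sato in two steps.
Wren reaches everyone (king).
Quon cannot reach Wren, Sato in two steps.
Sato reaches everyone (king).
Lowe cannot reach Yoon, Hale, Wren, Sato, Ueda in two steps.
Varga cannot reach Yoon, Wren, Sato, Ueda in two steps.
Ueda reaches everyone (king).
Kings: Wren, Sato, Ueda — 3.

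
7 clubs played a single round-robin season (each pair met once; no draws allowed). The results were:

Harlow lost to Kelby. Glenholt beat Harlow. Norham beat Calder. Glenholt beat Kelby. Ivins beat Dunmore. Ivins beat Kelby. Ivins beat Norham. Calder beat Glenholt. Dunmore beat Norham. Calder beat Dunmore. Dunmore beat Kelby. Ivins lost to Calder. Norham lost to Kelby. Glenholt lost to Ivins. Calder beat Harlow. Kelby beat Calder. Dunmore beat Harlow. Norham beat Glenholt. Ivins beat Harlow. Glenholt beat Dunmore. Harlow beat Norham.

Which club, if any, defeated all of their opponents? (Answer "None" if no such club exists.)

None

Highest win total is Ivins with 5 (out of 6 possible).
Ivins lost to Calder, so no club went undefeated.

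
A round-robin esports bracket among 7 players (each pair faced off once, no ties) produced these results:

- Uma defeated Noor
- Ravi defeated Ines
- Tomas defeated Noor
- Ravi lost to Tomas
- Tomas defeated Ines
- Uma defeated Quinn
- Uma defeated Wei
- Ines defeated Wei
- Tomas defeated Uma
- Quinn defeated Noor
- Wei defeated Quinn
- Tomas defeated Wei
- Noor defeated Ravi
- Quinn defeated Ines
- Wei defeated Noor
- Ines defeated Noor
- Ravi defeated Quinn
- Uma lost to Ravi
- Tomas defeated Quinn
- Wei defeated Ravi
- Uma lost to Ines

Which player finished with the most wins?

Tomas

Win totals: Quinn 2, Wei 3, Uma 3, Tomas 6, Ines 3, Ravi 3, Noor 1.
Tomas leads with 6 wins (next highest: 3).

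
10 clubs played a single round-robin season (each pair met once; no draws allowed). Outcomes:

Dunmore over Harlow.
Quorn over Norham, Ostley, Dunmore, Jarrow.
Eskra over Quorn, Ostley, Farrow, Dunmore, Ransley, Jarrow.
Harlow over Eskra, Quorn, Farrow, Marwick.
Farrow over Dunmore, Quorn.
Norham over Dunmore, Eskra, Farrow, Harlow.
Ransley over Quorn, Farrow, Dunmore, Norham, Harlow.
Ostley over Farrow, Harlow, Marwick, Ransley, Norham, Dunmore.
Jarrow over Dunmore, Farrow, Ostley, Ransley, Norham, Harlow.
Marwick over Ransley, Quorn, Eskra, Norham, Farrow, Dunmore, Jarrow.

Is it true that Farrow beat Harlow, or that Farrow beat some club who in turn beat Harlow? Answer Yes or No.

Yes

Farrow did not beat Harlow directly.
Farrow beat Dunmore, Quorn. Of those, Dunmore beat Harlow.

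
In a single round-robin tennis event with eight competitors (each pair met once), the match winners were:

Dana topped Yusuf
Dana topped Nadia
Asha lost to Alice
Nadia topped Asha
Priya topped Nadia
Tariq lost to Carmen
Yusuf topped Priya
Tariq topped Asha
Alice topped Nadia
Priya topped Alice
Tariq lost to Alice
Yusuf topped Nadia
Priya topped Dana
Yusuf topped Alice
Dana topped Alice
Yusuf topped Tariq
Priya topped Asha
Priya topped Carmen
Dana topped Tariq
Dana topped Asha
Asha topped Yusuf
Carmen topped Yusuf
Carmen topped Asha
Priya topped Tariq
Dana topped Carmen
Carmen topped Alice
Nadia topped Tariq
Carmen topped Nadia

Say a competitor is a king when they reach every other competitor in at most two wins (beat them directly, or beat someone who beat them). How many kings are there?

Yusuf reaches everyone (king).
Alice cannot reach Priya, Carmen, Dana in two steps.
Nadia cannot reach Alice, Priya, Carmen, Dana in two steps.
Priya reaches everyone (king).
Carmen cannot reach Dana in two steps.
Tariq cannot reach Alice, Nadia, Priya, Carmen, Dana in two steps.
Asha cannot reach Carmen, Dana in two steps.
Dana reaches everyone (king).
Kings: Yusuf, Priya, Dana — 3.

3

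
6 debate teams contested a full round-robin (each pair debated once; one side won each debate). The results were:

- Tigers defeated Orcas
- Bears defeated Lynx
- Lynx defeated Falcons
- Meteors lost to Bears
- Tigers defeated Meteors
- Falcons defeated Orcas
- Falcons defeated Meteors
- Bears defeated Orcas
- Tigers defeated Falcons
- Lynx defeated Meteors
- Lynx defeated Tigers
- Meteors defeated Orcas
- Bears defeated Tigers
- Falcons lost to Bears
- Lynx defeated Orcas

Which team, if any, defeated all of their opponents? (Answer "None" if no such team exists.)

Bears has 5 wins out of 5 opponents — a perfect record.

Bears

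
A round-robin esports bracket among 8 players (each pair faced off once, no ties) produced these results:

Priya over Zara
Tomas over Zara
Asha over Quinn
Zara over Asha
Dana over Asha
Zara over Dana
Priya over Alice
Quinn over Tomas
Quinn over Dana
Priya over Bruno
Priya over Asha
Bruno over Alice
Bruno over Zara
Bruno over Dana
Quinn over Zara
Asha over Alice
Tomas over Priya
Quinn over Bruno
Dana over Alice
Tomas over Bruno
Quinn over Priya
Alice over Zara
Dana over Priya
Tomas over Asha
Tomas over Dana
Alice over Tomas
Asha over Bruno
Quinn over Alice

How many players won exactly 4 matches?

1

Win totals: Asha 3, Bruno 3, Zara 2, Alice 2, Dana 3, Tomas 5, Priya 4, Quinn 6.
Exactly 4: Priya — 1 player.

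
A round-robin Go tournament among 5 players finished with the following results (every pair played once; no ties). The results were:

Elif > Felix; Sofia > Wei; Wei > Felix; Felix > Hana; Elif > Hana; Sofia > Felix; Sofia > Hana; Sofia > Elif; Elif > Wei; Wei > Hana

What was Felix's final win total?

1

Felix's results: beat Hana; lost to Elif, Sofia, Wei.
That is 1 win.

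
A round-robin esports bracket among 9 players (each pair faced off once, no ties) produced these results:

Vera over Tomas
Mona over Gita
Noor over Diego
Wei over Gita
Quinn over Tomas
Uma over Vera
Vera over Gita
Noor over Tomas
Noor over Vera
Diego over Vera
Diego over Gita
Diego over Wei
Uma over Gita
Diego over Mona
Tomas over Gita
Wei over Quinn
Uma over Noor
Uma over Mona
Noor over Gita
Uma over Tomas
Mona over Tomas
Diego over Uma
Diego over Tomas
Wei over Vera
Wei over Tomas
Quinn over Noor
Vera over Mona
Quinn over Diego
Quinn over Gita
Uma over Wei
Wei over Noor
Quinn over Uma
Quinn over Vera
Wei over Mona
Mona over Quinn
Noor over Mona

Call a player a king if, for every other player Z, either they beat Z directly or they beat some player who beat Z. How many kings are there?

5

Noor reaches everyone (king).
Gita cannot reach Noor, Tomas, Quinn, Diego, Uma, Wei, Vera, Mona in two steps.
Tomas cannot reach Noor, Quinn, Diego, Uma, Wei, Vera, Mona in two steps.
Quinn reaches everyone (king).
Diego reaches everyone (king).
Uma reaches everyone (king).
Wei reaches everyone (king).
Vera cannot reach Noor, Diego, Uma, Wei in two steps.
Mona cannot reach Wei in two steps.
Kings: Noor, Quinn, Diego, Uma, Wei — 5.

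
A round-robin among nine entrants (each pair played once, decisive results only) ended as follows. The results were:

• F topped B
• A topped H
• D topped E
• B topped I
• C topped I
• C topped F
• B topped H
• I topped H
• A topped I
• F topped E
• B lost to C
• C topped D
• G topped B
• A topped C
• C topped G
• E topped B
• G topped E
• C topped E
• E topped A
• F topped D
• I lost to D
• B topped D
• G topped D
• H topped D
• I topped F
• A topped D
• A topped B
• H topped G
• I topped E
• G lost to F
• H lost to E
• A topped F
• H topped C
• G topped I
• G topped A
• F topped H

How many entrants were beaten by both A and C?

4

A beat: B, C, D, F, H, I.
C beat: B, D, E, F, G, I.
Both beat: B, D, F, I — 4.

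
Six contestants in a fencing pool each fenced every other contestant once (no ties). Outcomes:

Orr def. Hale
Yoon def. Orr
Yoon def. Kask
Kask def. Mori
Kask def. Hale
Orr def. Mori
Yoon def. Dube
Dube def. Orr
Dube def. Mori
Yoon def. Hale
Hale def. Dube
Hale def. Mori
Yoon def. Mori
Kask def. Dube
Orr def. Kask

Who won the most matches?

Win totals: Kask 3, Hale 2, Mori 0, Yoon 5, Orr 3, Dube 2.
Yoon leads with 5 wins (next highest: 3).

Yoon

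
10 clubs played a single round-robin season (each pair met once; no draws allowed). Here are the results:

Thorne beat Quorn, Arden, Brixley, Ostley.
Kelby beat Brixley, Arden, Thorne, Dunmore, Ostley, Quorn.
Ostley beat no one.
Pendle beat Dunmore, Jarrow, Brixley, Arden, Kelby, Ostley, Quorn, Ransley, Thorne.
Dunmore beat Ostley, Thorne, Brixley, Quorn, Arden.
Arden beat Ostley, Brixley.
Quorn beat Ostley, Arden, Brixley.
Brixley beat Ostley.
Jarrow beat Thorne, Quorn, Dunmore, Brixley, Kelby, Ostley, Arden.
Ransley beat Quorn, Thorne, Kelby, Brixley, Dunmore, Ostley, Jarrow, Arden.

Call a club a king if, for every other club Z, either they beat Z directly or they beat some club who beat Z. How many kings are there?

1

Ostley cannot reach Kelby, Pendle, Jarrow, Dunmore, Quorn, Thorne, Brixley, Arden, Ransley in two steps.
Kelby cannot reach Pendle, Jarrow, Ransley in two steps.
Pendle reaches everyone (king).
Jarrow cannot reach Pendle, Ransley in two steps.
Dunmore cannot reach Kelby, Pendle, Jarrow, Ransley in two steps.
Quorn cannot reach Kelby, Pendle, Jarrow, Dunmore, Thorne, Ransley in two steps.
Thorne cannot reach Kelby, Pendle, Jarrow, Dunmore, Ransley in two steps.
Brixley cannot reach Kelby, Pendle, Jarrow, Dunmore, Quorn, Thorne, Arden, Ransley in two steps.
Arden cannot reach Kelby, Pendle, Jarrow, Dunmore, Quorn, Thorne, Ransley in two steps.
Ransley cannot reach Pendle in two steps.
Kings: Pendle — 1.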